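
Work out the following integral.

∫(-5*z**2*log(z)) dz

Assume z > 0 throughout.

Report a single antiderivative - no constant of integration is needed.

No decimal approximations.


Answer: -5*z**3*log(z)/3 + 5*z**3/9.


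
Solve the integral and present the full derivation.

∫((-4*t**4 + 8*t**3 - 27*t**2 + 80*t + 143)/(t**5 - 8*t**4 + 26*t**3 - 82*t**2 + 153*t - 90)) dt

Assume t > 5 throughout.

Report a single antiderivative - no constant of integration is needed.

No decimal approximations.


Step 1. Decompose ∫((-4*t**4 + 8*t**3 - 27*t**2 + 80*t + 143)/(t**5 - 8*t**4 + 26*t**3 - 82*t**2 + 153*t - 90)) dt by partial fractions, (-4*t**4 + 8*t**3 - 27*t**2 + 80*t + 143)/(t**5 - 8*t**4 + 26*t**3 - 82*t**2 + 153*t - 90) = 1/(t**2 + 9) + 5/(t - 1) - 5/(t - 2) - 4/(t - 5): now ∫(-4/(t - 5)) dt + ∫(-5/(t - 2)) dt + ∫(5/(t - 1)) dt + ∫(1/(t**2 + 9)) dt.
Step 2. Evaluate the standard form [assuming t > 2]: now -5*log(t - 2) + ∫(-4/(t - 5)) dt + ∫(5/(t - 1)) dt + ∫(1/(t**2 + 9)) dt.
Step 3. Evaluate the standard form [assuming t > 5]: now -4*log(t - 5) - 5*log(t - 2) + ∫(5/(t - 1)) dt + ∫(1/(t**2 + 9)) dt.
Step 4. Evaluate the standard form [assuming t > 1]: now -4*log(t - 5) - 5*log(t - 2) + 5*log(t - 1) + ∫(1/(t**2 + 9)) dt.
Step 5. Evaluate the standard form: now -4*log(t - 5) - 5*log(t - 2) + 5*log(t - 1) + atan(t/3)/3.
Answer: -4*log(t - 5) - 5*log(t - 2) + 5*log(t - 1) + atan(t/3)/3.


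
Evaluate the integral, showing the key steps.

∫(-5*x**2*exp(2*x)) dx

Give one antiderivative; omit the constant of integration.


Step 1. Integrate ∫(-5*x**2*exp(2*x)) dx by parts with u = x**2, dv = (-5*exp(2*x)) dx, so v = -5*exp(2*x)/2: now -5*x**2*exp(2*x)/2 + ∫(5*x*exp(2*x)) dx.
Step 2. Integrate ∫(5*x*exp(2*x)) dx by parts with u = x, dv = (5*exp(2*x)) dx, so v = 5*exp(2*x)/2: now -5*x**2*exp(2*x)/2 + 5*x*exp(2*x)/2 + ∫(-5*exp(2*x)/2) dx.
Step 3. Evaluate the standard form: now -5*x**2*exp(2*x)/2 + 5*x*exp(2*x)/2 - 5*exp(2*x)/4.
Answer: -5*x**2*exp(2*x)/2 + 5*x*exp(2*x)/2 - 5*exp(2*x)/4.


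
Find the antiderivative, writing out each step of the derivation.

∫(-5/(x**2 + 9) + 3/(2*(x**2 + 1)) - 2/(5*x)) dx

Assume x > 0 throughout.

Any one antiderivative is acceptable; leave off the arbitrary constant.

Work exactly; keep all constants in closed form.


Step 1. Rewrite: now ∫(-2/(5*x)) dx + ∫(3/(2*(x**2 + 1))) dx + ∫(-5/(x**2 + 9)) dx.
Step 2. Evaluate the standard form: now -5*atan(x/3)/3 + ∫(-2/(5*x)) dx + ∫(3/(2*(x**2 + 1))) dx.
Step 3. Evaluate the standard form [assuming x > 0]: now -2*log(x)/5 - 5*atan(x/3)/3 + ∫(3/(2*(x**2 + 1))) dx.
Step 4. Evaluate the standard form: now -2*log(x)/5 - 5*atan(x/3)/3 + 3*atan(x)/2.
Answer: -2*log(x)/5 - 5*atan(x/3)/3 + 3*atan(x)/2.


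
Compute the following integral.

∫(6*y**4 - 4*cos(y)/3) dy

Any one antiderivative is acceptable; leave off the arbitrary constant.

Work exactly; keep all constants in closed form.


Answer: 6*y**5/5 - 4*sin(y)/3.


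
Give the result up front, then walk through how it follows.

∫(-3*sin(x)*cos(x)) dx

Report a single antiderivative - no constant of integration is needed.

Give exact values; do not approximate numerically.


The answer is -3*sin(x)**2/2.
Step 1. Substitute u = sin(x), turning ∫(-3*sin(x)*cos(x)) dx into ∫(-3*u) du: now ∫(-3*u) du.
Step 2. Evaluate the standard form: now -3*u**2/2.
Step 3. Substitute back u = sin(x): now -3*sin(x)**2/2.
Answer: -3*sin(x)**2/2.


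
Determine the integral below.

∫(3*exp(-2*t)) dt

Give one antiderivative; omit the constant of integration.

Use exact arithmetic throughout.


Answer: -3*exp(-2*t)/2.


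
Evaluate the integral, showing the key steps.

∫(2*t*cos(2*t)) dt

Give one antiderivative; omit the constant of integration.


Step 1. Integrate ∫(2*t*cos(2*t)) dt by parts with u = t, dv = (2*cos(2*t)) dt, so v = sin(2*t): now t*sin(2*t) + ∫(-sin(2*t)) dt.
Step 2. Evaluate the standard form: now t*sin(2*t) + cos(2*t)/2.
Answer: t*sin(2*t) + cos(2*t)/2.


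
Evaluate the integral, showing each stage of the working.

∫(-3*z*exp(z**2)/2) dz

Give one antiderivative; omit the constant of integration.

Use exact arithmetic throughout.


Step 1. Substitute u = z**2, turning ∫(-3*z*exp(z**2)/2) dz into ∫(-3*exp(u)/4) du: now ∫(-3*exp(u)/4) du.
Step 2. Evaluate the standard form: now -3*exp(u)/4.
Step 3. Substitute back u = z**2: now -3*exp(z**2)/4.
Answer: -3*exp(z**2)/4.


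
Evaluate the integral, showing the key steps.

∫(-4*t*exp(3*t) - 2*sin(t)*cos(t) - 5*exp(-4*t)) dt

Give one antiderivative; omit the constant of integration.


Step 1. Rewrite: now ∫(-4*t*exp(3*t)) dt + ∫(-2*sin(t)*cos(t)) dt + ∫(-5*exp(-4*t)) dt.
Step 2. Integrate ∫(-4*t*exp(3*t)) dt by parts with u = t, dv = (-4*exp(3*t)) dt, so v = -4*exp(3*t)/3: now -4*t*exp(3*t)/3 + ∫(-2*sin(t)*cos(t)) dt + ∫(-5*exp(-4*t)) dt + ∫(4*exp(3*t)/3) dt.
Step 3. Evaluate the standard form: now -4*t*exp(3*t)/3 + 4*exp(3*t)/9 + ∫(-2*sin(t)*cos(t)) dt + ∫(-5*exp(-4*t)) dt.
Step 4. Substitute u = sin(t), turning ∫(-2*sin(t)*cos(t)) dt into ∫(-2*u) du: now -4*t*exp(3*t)/3 + 4*exp(3*t)/9 + ∫(-2*u) du + ∫(-5*exp(-4*t)) dt.
Step 5. Evaluate the standard form: now -4*t*exp(3*t)/3 - u**2 + 4*exp(3*t)/9 + ∫(-5*exp(-4*t)) dt.
Step 6. Substitute back u = sin(t): now -4*t*exp(3*t)/3 + 4*exp(3*t)/9 - sin(t)**2 + ∫(-5*exp(-4*t)) dt.
Step 7. Evaluate the standard form: now -4*t*exp(3*t)/3 + 4*exp(3*t)/9 - sin(t)**2 + 5*exp(-4*t)/4.
Answer: -4*t*exp(3*t)/3 + 4*exp(3*t)/9 - sin(t)**2 + 5*exp(-4*t)/4.


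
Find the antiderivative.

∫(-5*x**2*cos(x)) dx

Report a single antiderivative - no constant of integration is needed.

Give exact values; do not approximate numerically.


Answer: -5*x**2*sin(x) - 10*x*cos(x) + 10*sin(x).


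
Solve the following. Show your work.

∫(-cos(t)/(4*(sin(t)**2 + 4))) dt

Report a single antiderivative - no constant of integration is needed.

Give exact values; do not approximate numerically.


Step 1. Substitute u = sin(t), turning ∫(-cos(t)/(4*(sin(t)**2 + 4))) dt into ∫(-1/(4*(u**2 + 4))) du: now ∫(-1/(4*(u**2 + 4))) du.
Step 2. Evaluate the standard form: now -atan(u/2)/8.
Step 3. Substitute back u = sin(t): now -atan(sin(t)/2)/8.
Answer: -atan(sin(t)/2)/8.


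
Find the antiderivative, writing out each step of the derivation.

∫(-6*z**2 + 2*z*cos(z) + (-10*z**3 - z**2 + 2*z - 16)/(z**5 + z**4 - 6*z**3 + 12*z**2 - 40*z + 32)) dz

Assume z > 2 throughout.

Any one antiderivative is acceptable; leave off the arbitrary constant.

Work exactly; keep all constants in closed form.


Step 1. Rewrite: now ∫(-6*z**2) dz + ∫(2*z*cos(z)) dz + ∫((-10*z**3 - z**2 + 2*z - 16)/(z**5 + z**4 - 6*z**3 + 12*z**2 - 40*z + 32)) dz.
Step 2. Decompose ∫((-10*z**3 - z**2 + 2*z - 16)/(z**5 + z**4 - 6*z**3 + 12*z**2 - 40*z + 32)) dz by partial fractions, (-10*z**3 - z**2 + 2*z - 16)/(z**5 + z**4 - 6*z**3 + 12*z**2 - 40*z + 32) = -3/(z**2 + 4) + 1/(z + 4) + 1/(z - 1) - 2/(z - 2): now ∫(-6*z**2) dz + ∫(2*z*cos(z)) dz + ∫(-2/(z - 2)) dz + ∫(1/(z - 1)) dz + ∫(1/(z + 4)) dz + ∫(-3/(z**2 + 4)) dz.
Step 3. Evaluate the standard form [assuming z > 2]: now -2*log(z - 2) + ∫(-6*z**2) dz + ∫(2*z*cos(z)) dz + ∫(1/(z - 1)) dz + ∫(1/(z + 4)) dz + ∫(-3/(z**2 + 4)) dz.
Step 4. Evaluate the standard form [assuming z > 1]: now -2*log(z - 2) + log(z - 1) + ∫(-6*z**2) dz + ∫(2*z*cos(z)) dz + ∫(1/(z + 4)) dz + ∫(-3/(z**2 + 4)) dz.
Step 5. Evaluate the standard form [assuming z > -4]: now -2*log(z - 2) + log(z - 1) + log(z + 4) + ∫(-6*z**2) dz + ∫(2*z*cos(z)) dz + ∫(-3/(z**2 + 4)) dz.
Step 6. Evaluate the standard form: now -2*log(z - 2) + log(z - 1) + log(z + 4) - 3*atan(z/2)/2 + ∫(-6*z**2) dz + ∫(2*z*cos(z)) dz.
Step 7. Evaluate the standard form: now -2*z**3 - 2*log(z - 2) + log(z - 1) + log(z + 4) - 3*atan(z/2)/2 + ∫(2*z*cos(z)) dz.
Step 8. Integrate ∫(2*z*cos(z)) dz by parts with u = z, dv = (2*cos(z)) dz, so v = 2*sin(z): now -2*z**3 + 2*z*sin(z) - 2*log(z - 2) + log(z - 1) + log(z + 4) - 3*atan(z/2)/2 + ∫(-2*sin(z)) dz.
Step 9. Evaluate the standard form: now -2*z**3 + 2*z*sin(z) - 2*log(z - 2) + log(z - 1) + log(z + 4) + 2*cos(z) - 3*atan(z/2)/2.
Answer: -2*z**3 + 2*z*sin(z) - 2*log(z - 2) + log(z - 1) + log(z + 4) + 2*cos(z) - 3*atan(z/2)/2.


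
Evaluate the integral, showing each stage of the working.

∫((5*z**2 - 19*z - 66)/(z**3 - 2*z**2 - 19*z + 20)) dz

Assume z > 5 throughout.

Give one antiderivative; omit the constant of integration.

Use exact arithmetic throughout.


Step 1. Decompose ∫((5*z**2 - 19*z - 66)/(z**3 - 2*z**2 - 19*z + 20)) dz by partial fractions, (5*z**2 - 19*z - 66)/(z**3 - 2*z**2 - 19*z + 20) = 2/(z + 4) + 4/(z - 1) - 1/(z - 5): now ∫(-1/(z - 5)) dz + ∫(4/(z - 1)) dz + ∫(2/(z + 4)) dz.
Step 2. Evaluate the standard form [assuming z > 5]: now -log(z - 5) + ∫(4/(z - 1)) dz + ∫(2/(z + 4)) dz.
Step 3. Evaluate the standard form [assuming z > 1]: now -log(z - 5) + 4*log(z - 1) + ∫(2/(z + 4)) dz.
Step 4. Evaluate the standard form [assuming z > -4]: now -log(z - 5) + 4*log(z - 1) + 2*log(z + 4).
Answer: -log(z - 5) + 4*log(z - 1) + 2*log(z + 4).


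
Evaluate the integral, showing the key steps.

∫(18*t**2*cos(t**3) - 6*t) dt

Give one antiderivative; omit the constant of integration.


Step 1. Rewrite: now ∫(-6*t) dt + ∫(18*t**2*cos(t**3)) dt.
Step 2. Evaluate the standard form: now -3*t**2 + ∫(18*t**2*cos(t**3)) dt.
Step 3. Substitute u = t**3, turning ∫(18*t**2*cos(t**3)) dt into ∫(6*cos(u)) du: now -3*t**2 + ∫(6*cos(u)) du.
Step 4. Evaluate the standard form: now -3*t**2 + 6*sin(u).
Step 5. Substitute back u = t**3: now -3*t**2 + 6*sin(t**3).
Answer: -3*t**2 + 6*sin(t**3).


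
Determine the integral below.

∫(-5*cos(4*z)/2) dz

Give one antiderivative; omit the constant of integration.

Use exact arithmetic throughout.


Answer: -5*sin(4*z)/8.


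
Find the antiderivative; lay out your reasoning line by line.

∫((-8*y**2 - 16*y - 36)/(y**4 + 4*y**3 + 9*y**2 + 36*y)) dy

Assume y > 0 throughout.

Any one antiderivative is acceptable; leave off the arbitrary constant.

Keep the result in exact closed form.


Step 1. Decompose ∫((-8*y**2 - 16*y - 36)/(y**4 + 4*y**3 + 9*y**2 + 36*y)) dy by partial fractions, (-8*y**2 - 16*y - 36)/(y**4 + 4*y**3 + 9*y**2 + 36*y) = -4/(y**2 + 9) + 1/(y + 4) - 1/y: now ∫(-1/y) dy + ∫(1/(y + 4)) dy + ∫(-4/(y**2 + 9)) dy.
Step 2. Evaluate the standard form [assuming y > -4]: now log(y + 4) + ∫(-1/y) dy + ∫(-4/(y**2 + 9)) dy.
Step 3. Evaluate the standard form [assuming y > 0]: now -log(y) + log(y + 4) + ∫(-4/(y**2 + 9)) dy.
Step 4. Evaluate the standard form: now -log(y) + log(y + 4) - 4*atan(y/3)/3.
Answer: -log(y) + log(y + 4) - 4*atan(y/3)/3.


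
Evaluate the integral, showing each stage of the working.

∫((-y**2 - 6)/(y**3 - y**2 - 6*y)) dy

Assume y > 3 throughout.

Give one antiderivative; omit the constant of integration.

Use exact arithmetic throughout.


Step 1. Decompose ∫((-y**2 - 6)/(y**3 - y**2 - 6*y)) dy by partial fractions, (-y**2 - 6)/(y**3 - y**2 - 6*y) = -1/(y + 2) - 1/(y - 3) + 1/y: now ∫(1/y) dy + ∫(-1/(y - 3)) dy + ∫(-1/(y + 2)) dy.
Step 2. Evaluate the standard form [assuming y > 0]: now log(y) + ∫(-1/(y - 3)) dy + ∫(-1/(y + 2)) dy.
Step 3. Evaluate the standard form [assuming y > 3]: now log(y) - log(y - 3) + ∫(-1/(y + 2)) dy.
Step 4. Evaluate the standard form [assuming y > -2]: now log(y) - log(y - 3) - log(y + 2).
Answer: log(y) - log(y - 3) - log(y + 2).


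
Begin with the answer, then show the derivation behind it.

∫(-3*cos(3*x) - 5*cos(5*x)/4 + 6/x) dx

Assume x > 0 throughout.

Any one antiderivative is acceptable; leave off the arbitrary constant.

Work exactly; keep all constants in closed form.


The answer is 6*log(x) - sin(3*x) - sin(5*x)/4.
Step 1. Rewrite: now ∫(6/x) dx + ∫(-3*cos(3*x)) dx + ∫(-5*cos(5*x)/4) dx.
Step 2. Evaluate the standard form: now -sin(3*x) + ∫(6/x) dx + ∫(-5*cos(5*x)/4) dx.
Step 3. Evaluate the standard form [assuming x > 0]: now 6*log(x) - sin(3*x) + ∫(-5*cos(5*x)/4) dx.
Step 4. Evaluate the standard form: now 6*log(x) - sin(3*x) - sin(5*x)/4.
Answer: 6*log(x) - sin(3*x) - sin(5*x)/4.


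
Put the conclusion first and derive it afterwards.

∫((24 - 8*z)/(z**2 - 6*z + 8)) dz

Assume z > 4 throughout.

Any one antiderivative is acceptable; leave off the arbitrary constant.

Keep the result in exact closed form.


The answer is -4*log(z - 4) - 4*log(z - 2).
Step 1. Decompose ∫((24 - 8*z)/(z**2 - 6*z + 8)) dz by partial fractions, (24 - 8*z)/(z**2 - 6*z + 8) = -4/(z - 2) - 4/(z - 4): now ∫(-4/(z - 4)) dz + ∫(-4/(z - 2)) dz.
Step 2. Evaluate the standard form [assuming z > 4]: now -4*log(z - 4) + ∫(-4/(z - 2)) dz.
Step 3. Evaluate the standard form [assuming z > 2]: now -4*log(z - 4) - 4*log(z - 2).
Answer: -4*log(z - 4) - 4*log(z - 2).


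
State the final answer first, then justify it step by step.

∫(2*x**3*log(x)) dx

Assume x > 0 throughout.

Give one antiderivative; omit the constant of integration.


The answer is x**4*log(x)/2 - x**4/8.
Step 1. Integrate ∫(2*x**3*log(x)) dx by parts with u = log(x), dv = (2*x**3) dx, so v = x**4/2 [assuming x > 0]: now x**4*log(x)/2 + ∫(-x**3/2) dx.
Step 2. Evaluate the standard form: now x**4*log(x)/2 - x**4/8.
Answer: x**4*log(x)/2 - x**4/8.


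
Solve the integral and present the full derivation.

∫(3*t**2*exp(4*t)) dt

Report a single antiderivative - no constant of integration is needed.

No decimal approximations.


Step 1. Integrate ∫(3*t**2*exp(4*t)) dt by parts with u = t**2, dv = (3*exp(4*t)) dt, so v = 3*exp(4*t)/4: now 3*t**2*exp(4*t)/4 + ∫(-3*t*exp(4*t)/2) dt.
Step 2. Integrate ∫(-3*t*exp(4*t)/2) dt by parts with u = t, dv = (-3*exp(4*t)/2) dt, so v = -3*exp(4*t)/8: now 3*t**2*exp(4*t)/4 - 3*t*exp(4*t)/8 + ∫(3*exp(4*t)/8) dt.
Step 3. Evaluate the standard form: now 3*t**2*exp(4*t)/4 - 3*t*exp(4*t)/8 + 3*exp(4*t)/32.
Answer: 3*t**2*exp(4*t)/4 - 3*t*exp(4*t)/8 + 3*exp(4*t)/32.


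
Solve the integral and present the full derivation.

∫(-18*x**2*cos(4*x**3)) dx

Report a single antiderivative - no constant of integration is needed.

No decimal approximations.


Step 1. Substitute u = x**3, turning ∫(-18*x**2*cos(4*x**3)) dx into ∫(-6*cos(4*u)) du: now ∫(-6*cos(4*u)) du.
Step 2. Evaluate the standard form: now -3*sin(4*u)/2.
Step 3. Substitute back u = x**3: now -3*sin(4*x**3)/2.
Answer: -3*sin(4*x**3)/2.


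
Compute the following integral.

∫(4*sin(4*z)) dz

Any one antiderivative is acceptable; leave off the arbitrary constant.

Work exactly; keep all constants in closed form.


Answer: -cos(4*z).


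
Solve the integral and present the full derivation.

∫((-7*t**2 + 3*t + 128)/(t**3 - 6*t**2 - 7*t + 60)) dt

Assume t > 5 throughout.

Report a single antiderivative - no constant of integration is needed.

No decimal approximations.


Step 1. Decompose ∫((-7*t**2 + 3*t + 128)/(t**3 - 6*t**2 - 7*t + 60)) dt by partial fractions, (-7*t**2 + 3*t + 128)/(t**3 - 6*t**2 - 7*t + 60) = 1/(t + 3) - 4/(t - 4) - 4/(t - 5): now ∫(-4/(t - 5)) dt + ∫(-4/(t - 4)) dt + ∫(1/(t + 3)) dt.
Step 2. Evaluate the standard form [assuming t > -3]: now log(t + 3) + ∫(-4/(t - 5)) dt + ∫(-4/(t - 4)) dt.
Step 3. Evaluate the standard form [assuming t > 4]: now -4*log(t - 4) + log(t + 3) + ∫(-4/(t - 5)) dt.
Step 4. Evaluate the standard form [assuming t > 5]: now -4*log(t - 5) - 4*log(t - 4) + log(t + 3).
Answer: -4*log(t - 5) - 4*log(t - 4) + log(t + 3).


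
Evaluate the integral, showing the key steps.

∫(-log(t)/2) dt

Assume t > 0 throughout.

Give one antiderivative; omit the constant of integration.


Step 1. Integrate ∫(-log(t)/2) dt by parts with u = log(t), dv = (-1/2) dt, so v = -t/2 [assuming t > 0]: now -t*log(t)/2 + ∫(1/2) dt.
Step 2. Evaluate the standard form: now -t*log(t)/2 + t/2.
Answer: -t*log(t)/2 + t/2.


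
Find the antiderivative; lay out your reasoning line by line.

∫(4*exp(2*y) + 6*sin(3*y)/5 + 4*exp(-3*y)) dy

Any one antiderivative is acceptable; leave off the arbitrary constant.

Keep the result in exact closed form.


Step 1. Rewrite: now ∫(4*exp(-3*y)) dy + ∫(4*exp(2*y)) dy + ∫(6*sin(3*y)/5) dy.
Step 2. Evaluate the standard form: now ∫(4*exp(2*y)) dy + ∫(6*sin(3*y)/5) dy - 4*exp(-3*y)/3.
Step 3. Evaluate the standard form: now 2*exp(2*y) + ∫(6*sin(3*y)/5) dy - 4*exp(-3*y)/3.
Step 4. Evaluate the standard form: now 2*exp(2*y) - 2*cos(3*y)/5 - 4*exp(-3*y)/3.
Answer: 2*exp(2*y) - 2*cos(3*y)/5 - 4*exp(-3*y)/3.


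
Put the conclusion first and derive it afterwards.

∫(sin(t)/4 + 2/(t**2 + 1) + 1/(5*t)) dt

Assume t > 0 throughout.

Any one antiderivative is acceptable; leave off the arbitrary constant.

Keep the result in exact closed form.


The answer is log(t)/5 - cos(t)/4 + 2*atan(t).
Step 1. Rewrite: now ∫(1/(5*t)) dt + ∫(2/(t**2 + 1)) dt + ∫(sin(t)/4) dt.
Step 2. Evaluate the standard form: now 2*atan(t) + ∫(1/(5*t)) dt + ∫(sin(t)/4) dt.
Step 3. Evaluate the standard form: now -cos(t)/4 + 2*atan(t) + ∫(1/(5*t)) dt.
Step 4. Evaluate the standard form [assuming t > 0]: now log(t)/5 - cos(t)/4 + 2*atan(t).
Answer: log(t)/5 - cos(t)/4 + 2*atan(t).


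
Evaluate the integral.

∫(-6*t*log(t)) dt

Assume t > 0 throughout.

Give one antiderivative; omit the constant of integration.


Answer: -3*t**2*log(t) + 3*t**2/2.


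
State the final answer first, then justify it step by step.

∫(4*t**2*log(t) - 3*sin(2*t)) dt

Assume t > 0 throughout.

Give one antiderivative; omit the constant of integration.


The answer is 4*t**3*log(t)/3 - 4*t**3/9 + 3*cos(2*t)/2.
Step 1. Rewrite: now ∫(4*t**2*log(t)) dt + ∫(-3*sin(2*t)) dt.
Step 2. Evaluate the standard form: now 3*cos(2*t)/2 + ∫(4*t**2*log(t)) dt.
Step 3. Integrate ∫(4*t**2*log(t)) dt by parts with u = log(t), dv = (4*t**2) dt, so v = 4*t**3/3 [assuming t > 0]: now 4*t**3*log(t)/3 + 3*cos(2*t)/2 + ∫(-4*t**2/3) dt.
Step 4. Evaluate the standard form: now 4*t**3*log(t)/3 - 4*t**3/9 + 3*cos(2*t)/2.
Answer: 4*t**3*log(t)/3 - 4*t**3/9 + 3*cos(2*t)/2.


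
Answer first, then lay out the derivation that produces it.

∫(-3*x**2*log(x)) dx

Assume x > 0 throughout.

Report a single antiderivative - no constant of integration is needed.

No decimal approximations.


The answer is -x**3*log(x) + x**3/3.
Step 1. Integrate ∫(-3*x**2*log(x)) dx by parts with u = log(x), dv = (-3*x**2) dx, so v = -x**3 [assuming x > 0]: now -x**3*log(x) + ∫(x**2) dx.
Step 2. Evaluate the standard form: now -x**3*log(x) + x**3/3.
Answer: -x**3*log(x) + x**3/3.


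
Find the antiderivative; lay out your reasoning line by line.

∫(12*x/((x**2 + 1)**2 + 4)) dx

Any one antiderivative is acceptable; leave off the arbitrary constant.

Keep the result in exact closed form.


Step 1. Substitute u = x**2 + 1, turning ∫(12*x/((x**2 + 1)**2 + 4)) dx into ∫(6/(u**2 + 4)) du: now ∫(6/(u**2 + 4)) du.
Step 2. Evaluate the standard form: now 3*atan(u/2).
Step 3. Substitute back u = x**2 + 1: now 3*atan(x**2/2 + 1/2).
Answer: 3*atan(x**2/2 + 1/2).


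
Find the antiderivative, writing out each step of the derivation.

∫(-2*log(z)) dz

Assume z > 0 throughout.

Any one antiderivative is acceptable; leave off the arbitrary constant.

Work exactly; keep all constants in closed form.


Step 1. Integrate ∫(-2*log(z)) dz by parts with u = log(z), dv = (-2) dz, so v = -2*z [assuming z > 0]: now -2*z*log(z) + ∫(2) dz.
Step 2. Evaluate the standard form: now -2*z*log(z) + 2*z.
Answer: -2*z*log(z) + 2*z.


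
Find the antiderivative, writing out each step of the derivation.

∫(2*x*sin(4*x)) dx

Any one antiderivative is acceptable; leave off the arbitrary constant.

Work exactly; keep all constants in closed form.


Step 1. Integrate ∫(2*x*sin(4*x)) dx by parts with u = x, dv = (2*sin(4*x)) dx, so v = -cos(4*x)/2: now -x*cos(4*x)/2 + ∫(cos(4*x)/2) dx.
Step 2. Evaluate the standard form: now -x*cos(4*x)/2 + sin(4*x)/8.
Answer: -x*cos(4*x)/2 + sin(4*x)/8.


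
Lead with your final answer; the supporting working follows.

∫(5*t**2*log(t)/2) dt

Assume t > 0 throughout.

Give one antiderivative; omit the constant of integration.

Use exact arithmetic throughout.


The answer is 5*t**3*log(t)/6 - 5*t**3/18.
Step 1. Integrate ∫(5*t**2*log(t)/2) dt by parts with u = log(t), dv = (5*t**2/2) dt, so v = 5*t**3/6 [assuming t > 0]: now 5*t**3*log(t)/6 + ∫(-5*t**2/6) dt.
Step 2. Evaluate the standard form: now 5*t**3*log(t)/6 - 5*t**3/18.
Answer: 5*t**3*log(t)/6 - 5*t**3/18.


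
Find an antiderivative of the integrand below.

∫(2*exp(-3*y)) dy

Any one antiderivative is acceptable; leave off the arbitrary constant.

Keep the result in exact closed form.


Answer: -2*exp(-3*y)/3.


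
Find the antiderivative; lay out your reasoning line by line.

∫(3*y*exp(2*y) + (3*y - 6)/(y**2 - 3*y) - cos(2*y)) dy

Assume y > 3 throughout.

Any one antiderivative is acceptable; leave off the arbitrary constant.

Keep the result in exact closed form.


Step 1. Rewrite: now ∫(3*y*exp(2*y)) dy + ∫((3*y - 6)/(y**2 - 3*y)) dy + ∫(-cos(2*y)) dy.
Step 2. Integrate ∫(3*y*exp(2*y)) dy by parts with u = y, dv = (3*exp(2*y)) dy, so v = 3*exp(2*y)/2: now 3*y*exp(2*y)/2 + ∫((3*y - 6)/(y**2 - 3*y)) dy + ∫(-3*exp(2*y)/2) dy + ∫(-cos(2*y)) dy.
Step 3. Evaluate the standard form: now 3*y*exp(2*y)/2 - 3*exp(2*y)/4 + ∫((3*y - 6)/(y**2 - 3*y)) dy + ∫(-cos(2*y)) dy.
Step 4. Decompose ∫((3*y - 6)/(y**2 - 3*y)) dy by partial fractions, (3*y - 6)/(y**2 - 3*y) = 1/(y - 3) + 2/y: now 3*y*exp(2*y)/2 - 3*exp(2*y)/4 + ∫(2/y) dy + ∫(1/(y - 3)) dy + ∫(-cos(2*y)) dy.
Step 5. Evaluate the standard form [assuming y > 3]: now 3*y*exp(2*y)/2 - 3*exp(2*y)/4 + log(y - 3) + ∫(2/y) dy + ∫(-cos(2*y)) dy.
Step 6. Evaluate the standard form [assuming y > 0]: now 3*y*exp(2*y)/2 - 3*exp(2*y)/4 + 2*log(y) + log(y - 3) + ∫(-cos(2*y)) dy.
Step 7. Evaluate the standard form: now 3*y*exp(2*y)/2 - 3*exp(2*y)/4 + 2*log(y) + log(y - 3) - sin(2*y)/2.
Answer: 3*y*exp(2*y)/2 - 3*exp(2*y)/4 + 2*log(y) + log(y - 3) - sin(2*y)/2.


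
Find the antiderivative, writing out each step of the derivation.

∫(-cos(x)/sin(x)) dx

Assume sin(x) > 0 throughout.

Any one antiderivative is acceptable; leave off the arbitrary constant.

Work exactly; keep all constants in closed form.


Step 1. Substitute u = sin(x), turning ∫(-cos(x)/sin(x)) dx into ∫(-1/u) du: now ∫(-1/u) du.
Step 2. Evaluate the standard form [assuming u > 0]: now -log(u).
Step 3. Substitute back u = sin(x): now -log(sin(x)).
Answer: -log(sin(x)).


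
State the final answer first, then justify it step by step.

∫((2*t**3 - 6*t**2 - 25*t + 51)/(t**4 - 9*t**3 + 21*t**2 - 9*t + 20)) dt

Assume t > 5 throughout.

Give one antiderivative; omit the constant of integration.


The answer is log(t - 5) + log(t - 4) + 3*atan(t).
Step 1. Decompose ∫((2*t**3 - 6*t**2 - 25*t + 51)/(t**4 - 9*t**3 + 21*t**2 - 9*t + 20)) dt by partial fractions, (2*t**3 - 6*t**2 - 25*t + 51)/(t**4 - 9*t**3 + 21*t**2 - 9*t + 20) = 3/(t**2 + 1) + 1/(t - 4) + 1/(t - 5): now ∫(1/(t - 5)) dt + ∫(1/(t - 4)) dt + ∫(3/(t**2 + 1)) dt.
Step 2. Evaluate the standard form [assuming t > 4]: now log(t - 4) + ∫(1/(t - 5)) dt + ∫(3/(t**2 + 1)) dt.
Step 3. Evaluate the standard form [assuming t > 5]: now log(t - 5) + log(t - 4) + ∫(3/(t**2 + 1)) dt.
Step 4. Evaluate the standard form: now log(t - 5) + log(t - 4) + 3*atan(t).
Answer: log(t - 5) + log(t - 4) + 3*atan(t).


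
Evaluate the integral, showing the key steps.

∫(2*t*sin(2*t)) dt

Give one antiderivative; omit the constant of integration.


Step 1. Integrate ∫(2*t*sin(2*t)) dt by parts with u = t, dv = (2*sin(2*t)) dt, so v = -cos(2*t): now -t*cos(2*t) + ∫(cos(2*t)) dt.
Step 2. Evaluate the standard form: now -t*cos(2*t) + sin(2*t)/2.
Answer: -t*cos(2*t) + sin(2*t)/2.


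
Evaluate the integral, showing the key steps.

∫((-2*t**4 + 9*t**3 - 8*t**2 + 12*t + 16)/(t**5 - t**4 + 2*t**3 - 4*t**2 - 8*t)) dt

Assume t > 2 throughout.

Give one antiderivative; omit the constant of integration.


Step 1. Decompose ∫((-2*t**4 + 9*t**3 - 8*t**2 + 12*t + 16)/(t**5 - t**4 + 2*t**3 - 4*t**2 - 8*t)) dt by partial fractions, (-2*t**4 + 9*t**3 - 8*t**2 + 12*t + 16)/(t**5 - t**4 + 2*t**3 - 4*t**2 - 8*t) = 4/(t**2 + 4) - 1/(t + 1) + 1/(t - 2) - 2/t: now ∫(-2/t) dt + ∫(1/(t - 2)) dt + ∫(-1/(t + 1)) dt + ∫(4/(t**2 + 4)) dt.
Step 2. Evaluate the standard form [assuming t > -1]: now -log(t + 1) + ∫(-2/t) dt + ∫(1/(t - 2)) dt + ∫(4/(t**2 + 4)) dt.
Step 3. Evaluate the standard form [assuming t > 2]: now log(t - 2) - log(t + 1) + ∫(-2/t) dt + ∫(4/(t**2 + 4)) dt.
Step 4. Evaluate the standard form [assuming t > 0]: now -2*log(t) + log(t - 2) - log(t + 1) + ∫(4/(t**2 + 4)) dt.
Step 5. Evaluate the standard form: now -2*log(t) + log(t - 2) - log(t + 1) + 2*atan(t/2).
Answer: -2*log(t) + log(t - 2) - log(t + 1) + 2*atan(t/2).


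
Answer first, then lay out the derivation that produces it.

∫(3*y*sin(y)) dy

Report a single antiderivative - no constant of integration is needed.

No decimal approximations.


The answer is -3*y*cos(y) + 3*sin(y).
Step 1. Integrate ∫(3*y*sin(y)) dy by parts with u = y, dv = (3*sin(y)) dy, so v = -3*cos(y): now -3*y*cos(y) + ∫(3*cos(y)) dy.
Step 2. Evaluate the standard form: now -3*y*cos(y) + 3*sin(y).
Answer: -3*y*cos(y) + 3*sin(y).


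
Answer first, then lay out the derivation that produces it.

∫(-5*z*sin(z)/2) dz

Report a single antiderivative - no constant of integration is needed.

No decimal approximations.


The answer is 5*z*cos(z)/2 - 5*sin(z)/2.
Step 1. Integrate ∫(-5*z*sin(z)/2) dz by parts with u = z, dv = (-5*sin(z)/2) dz, so v = 5*cos(z)/2: now 5*z*cos(z)/2 + ∫(-5*cos(z)/2) dz.
Step 2. Evaluate the standard form: now 5*z*cos(z)/2 - 5*sin(z)/2.
Answer: 5*z*cos(z)/2 - 5*sin(z)/2.


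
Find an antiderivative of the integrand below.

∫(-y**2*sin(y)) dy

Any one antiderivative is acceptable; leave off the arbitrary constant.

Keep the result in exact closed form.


Answer: y**2*cos(y) - 2*y*sin(y) - 2*cos(y).


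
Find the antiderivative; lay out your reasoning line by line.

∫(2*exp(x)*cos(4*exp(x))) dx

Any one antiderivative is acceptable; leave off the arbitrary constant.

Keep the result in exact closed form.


Step 1. Substitute u = exp(x), turning ∫(2*exp(x)*cos(4*exp(x))) dx into ∫(2*cos(4*u)) du: now ∫(2*cos(4*u)) du.
Step 2. Evaluate the standard form: now sin(4*u)/2.
Step 3. Substitute back u = exp(x): now sin(4*exp(x))/2.
Answer: sin(4*exp(x))/2.


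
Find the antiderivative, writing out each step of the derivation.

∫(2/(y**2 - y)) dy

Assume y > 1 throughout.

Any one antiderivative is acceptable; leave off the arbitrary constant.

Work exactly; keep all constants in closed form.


Step 1. Decompose ∫(2/(y**2 - y)) dy by partial fractions, 2/(y**2 - y) = 2/(y - 1) - 2/y: now ∫(-2/y) dy + ∫(2/(y - 1)) dy.
Step 2. Evaluate the standard form [assuming y > 1]: now 2*log(y - 1) + ∫(-2/y) dy.
Step 3. Evaluate the standard form [assuming y > 0]: now -2*log(y) + 2*log(y - 1).
Answer: -2*log(y) + 2*log(y - 1).


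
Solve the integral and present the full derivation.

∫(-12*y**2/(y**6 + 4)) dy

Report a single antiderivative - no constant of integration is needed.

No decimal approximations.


Step 1. Substitute u = y**3, turning ∫(-12*y**2/(y**6 + 4)) dy into ∫(-4/(u**2 + 4)) du: now ∫(-4/(u**2 + 4)) du.
Step 2. Evaluate the standard form: now -2*atan(u/2).
Step 3. Substitute back u = y**3: now -2*atan(y**3/2).
Answer: -2*atan(y**3/2).


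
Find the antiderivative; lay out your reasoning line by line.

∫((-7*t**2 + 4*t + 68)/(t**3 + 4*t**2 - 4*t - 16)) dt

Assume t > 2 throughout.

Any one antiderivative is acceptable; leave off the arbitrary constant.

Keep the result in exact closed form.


Step 1. Decompose ∫((-7*t**2 + 4*t + 68)/(t**3 + 4*t**2 - 4*t - 16)) dt by partial fractions, (-7*t**2 + 4*t + 68)/(t**3 + 4*t**2 - 4*t - 16) = -5/(t + 4) - 4/(t + 2) + 2/(t - 2): now ∫(2/(t - 2)) dt + ∫(-4/(t + 2)) dt + ∫(-5/(t + 4)) dt.
Step 2. Evaluate the standard form [assuming t > 2]: now 2*log(t - 2) + ∫(-4/(t + 2)) dt + ∫(-5/(t + 4)) dt.
Step 3. Evaluate the standard form [assuming t > -2]: now 2*log(t - 2) - 4*log(t + 2) + ∫(-5/(t + 4)) dt.
Step 4. Evaluate the standard form [assuming t > -4]: now 2*log(t - 2) - 4*log(t + 2) - 5*log(t + 4).
Answer: 2*log(t - 2) - 4*log(t + 2) - 5*log(t + 4).


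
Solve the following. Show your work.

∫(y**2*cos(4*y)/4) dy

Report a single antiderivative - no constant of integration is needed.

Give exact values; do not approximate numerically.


Step 1. Integrate ∫(y**2*cos(4*y)/4) dy by parts with u = y**2, dv = (cos(4*y)/4) dy, so v = sin(4*y)/16: now y**2*sin(4*y)/16 + ∫(-y*sin(4*y)/8) dy.
Step 2. Integrate ∫(-y*sin(4*y)/8) dy by parts with u = y, dv = (-sin(4*y)/8) dy, so v = cos(4*y)/32: now y**2*sin(4*y)/16 + y*cos(4*y)/32 + ∫(-cos(4*y)/32) dy.
Step 3. Evaluate the standard form: now y**2*sin(4*y)/16 + y*cos(4*y)/32 - sin(4*y)/128.
Answer: y**2*sin(4*y)/16 + y*cos(4*y)/32 - sin(4*y)/128.


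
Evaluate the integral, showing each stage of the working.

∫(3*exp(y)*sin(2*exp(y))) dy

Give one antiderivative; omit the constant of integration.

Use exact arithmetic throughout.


Step 1. Substitute u = exp(y), turning ∫(3*exp(y)*sin(2*exp(y))) dy into ∫(3*sin(2*u)) du: now ∫(3*sin(2*u)) du.
Step 2. Evaluate the standard form: now -3*cos(2*u)/2.
Step 3. Substitute back u = exp(y): now -3*cos(2*exp(y))/2.
Answer: -3*cos(2*exp(y))/2.


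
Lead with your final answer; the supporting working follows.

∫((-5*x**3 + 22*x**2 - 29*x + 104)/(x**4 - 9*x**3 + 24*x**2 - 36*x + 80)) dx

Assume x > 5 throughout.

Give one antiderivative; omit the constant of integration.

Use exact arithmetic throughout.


The answer is -4*log(x - 5) - log(x - 4) + atan(x/2)/2.
Step 1. Decompose ∫((-5*x**3 + 22*x**2 - 29*x + 104)/(x**4 - 9*x**3 + 24*x**2 - 36*x + 80)) dx by partial fractions, (-5*x**3 + 22*x**2 - 29*x + 104)/(x**4 - 9*x**3 + 24*x**2 - 36*x + 80) = 1/(x**2 + 4) - 1/(x - 4) - 4/(x - 5): now ∫(-4/(x - 5)) dx + ∫(-1/(x - 4)) dx + ∫(1/(x**2 + 4)) dx.
Step 2. Evaluate the standard form [assuming x > 4]: now -log(x - 4) + ∫(-4/(x - 5)) dx + ∫(1/(x**2 + 4)) dx.
Step 3. Evaluate the standard form [assuming x > 5]: now -4*log(x - 5) - log(x - 4) + ∫(1/(x**2 + 4)) dx.
Step 4. Evaluate the standard form: now -4*log(x - 5) - log(x - 4) + atan(x/2)/2.
Answer: -4*log(x - 5) - log(x - 4) + atan(x/2)/2.


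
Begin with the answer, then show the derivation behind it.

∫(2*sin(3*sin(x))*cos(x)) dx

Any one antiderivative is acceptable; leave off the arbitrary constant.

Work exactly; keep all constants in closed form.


The answer is -2*cos(3*sin(x))/3.
Step 1. Substitute u = sin(x), turning ∫(2*sin(3*sin(x))*cos(x)) dx into ∫(2*sin(3*u)) du: now ∫(2*sin(3*u)) du.
Step 2. Evaluate the standard form: now -2*cos(3*u)/3.
Step 3. Substitute back u = sin(x): now -2*cos(3*sin(x))/3.
Answer: -2*cos(3*sin(x))/3.


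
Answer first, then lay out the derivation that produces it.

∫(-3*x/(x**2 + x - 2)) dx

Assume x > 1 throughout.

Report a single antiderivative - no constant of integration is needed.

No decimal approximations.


The answer is -log(x - 1) - 2*log(x + 2).
Step 1. Decompose ∫(-3*x/(x**2 + x - 2)) dx by partial fractions, -3*x/(x**2 + x - 2) = -2/(x + 2) - 1/(x - 1): now ∫(-1/(x - 1)) dx + ∫(-2/(x + 2)) dx.
Step 2. Evaluate the standard form [assuming x > -2]: now -2*log(x + 2) + ∫(-1/(x - 1)) dx.
Step 3. Evaluate the standard form [assuming x > 1]: now -log(x - 1) - 2*log(x + 2).
Answer: -log(x - 1) - 2*log(x + 2).


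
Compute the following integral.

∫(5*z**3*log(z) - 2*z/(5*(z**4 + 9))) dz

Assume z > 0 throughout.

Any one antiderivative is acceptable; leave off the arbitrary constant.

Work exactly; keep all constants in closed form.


Answer: 5*z**4*log(z)/4 - 5*z**4/16 - atan(z**2/3)/15.


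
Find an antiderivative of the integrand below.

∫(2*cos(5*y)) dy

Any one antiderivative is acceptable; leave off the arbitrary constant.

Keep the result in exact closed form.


Answer: 2*sin(5*y)/5.


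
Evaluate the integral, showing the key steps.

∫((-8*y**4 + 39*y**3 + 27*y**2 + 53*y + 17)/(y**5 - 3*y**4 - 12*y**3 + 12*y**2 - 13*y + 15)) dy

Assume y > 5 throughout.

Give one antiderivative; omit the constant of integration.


Step 1. Decompose ∫((-8*y**4 + 39*y**3 + 27*y**2 + 53*y + 17)/(y**5 - 3*y**4 - 12*y**3 + 12*y**2 - 13*y + 15)) dy by partial fractions, (-8*y**4 + 39*y**3 + 27*y**2 + 53*y + 17)/(y**5 - 3*y**4 - 12*y**3 + 12*y**2 - 13*y + 15) = -1/(y**2 + 1) - 5/(y + 3) - 4/(y - 1) + 1/(y - 5): now ∫(1/(y - 5)) dy + ∫(-4/(y - 1)) dy + ∫(-5/(y + 3)) dy + ∫(-1/(y**2 + 1)) dy.
Step 2. Evaluate the standard form [assuming y > 5]: now log(y - 5) + ∫(-4/(y - 1)) dy + ∫(-5/(y + 3)) dy + ∫(-1/(y**2 + 1)) dy.
Step 3. Evaluate the standard form [assuming y > 1]: now log(y - 5) - 4*log(y - 1) + ∫(-5/(y + 3)) dy + ∫(-1/(y**2 + 1)) dy.
Step 4. Evaluate the standard form [assuming y > -3]: now log(y - 5) - 4*log(y - 1) - 5*log(y + 3) + ∫(-1/(y**2 + 1)) dy.
Step 5. Evaluate the standard form: now log(y - 5) - 4*log(y - 1) - 5*log(y + 3) - atan(y).
Answer: log(y - 5) - 4*log(y - 1) - 5*log(y + 3) - atan(y).


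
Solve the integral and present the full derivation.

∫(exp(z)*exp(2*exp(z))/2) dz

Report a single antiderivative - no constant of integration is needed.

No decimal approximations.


Step 1. Substitute u = exp(z), turning ∫(exp(z)*exp(2*exp(z))/2) dz into ∫(exp(2*u)/2) du: now ∫(exp(2*u)/2) du.
Step 2. Evaluate the standard form: now exp(2*u)/4.
Step 3. Substitute back u = exp(z): now exp(2*exp(z))/4.
Answer: exp(2*exp(z))/4.


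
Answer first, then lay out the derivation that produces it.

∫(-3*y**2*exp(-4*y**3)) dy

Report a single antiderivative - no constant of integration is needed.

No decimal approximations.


The answer is exp(-4*y**3)/4.
Step 1. Substitute u = y**3, turning ∫(-3*y**2*exp(-4*y**3)) dy into ∫(-exp(-4*u)) du: now ∫(-exp(-4*u)) du.
Step 2. Evaluate the standard form: now exp(-4*u)/4.
Step 3. Substitute back u = y**3: now exp(-4*y**3)/4.
Answer: exp(-4*y**3)/4.


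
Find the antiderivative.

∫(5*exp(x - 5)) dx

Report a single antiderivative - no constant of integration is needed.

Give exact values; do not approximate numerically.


Answer: 5*exp(x - 5).


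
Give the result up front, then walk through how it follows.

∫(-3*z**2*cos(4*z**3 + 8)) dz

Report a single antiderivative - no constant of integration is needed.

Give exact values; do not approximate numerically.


The answer is -sin(4*z**3 + 8)/4.
Step 1. Substitute u = z**3 + 2, turning ∫(-3*z**2*cos(4*z**3 + 8)) dz into ∫(-cos(4*u)) du: now ∫(-cos(4*u)) du.
Step 2. Evaluate the standard form: now -sin(4*u)/4.
Step 3. Substitute back u = z**3 + 2: now -sin(4*z**3 + 8)/4.
Answer: -sin(4*z**3 + 8)/4.


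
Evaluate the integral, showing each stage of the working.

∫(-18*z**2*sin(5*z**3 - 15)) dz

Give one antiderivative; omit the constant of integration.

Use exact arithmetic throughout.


Step 1. Substitute u = z**3 - 3, turning ∫(-18*z**2*sin(5*z**3 - 15)) dz into ∫(-6*sin(5*u)) du: now ∫(-6*sin(5*u)) du.
Step 2. Evaluate the standard form: now 6*cos(5*u)/5.
Step 3. Substitute back u = z**3 - 3: now 6*cos(5*z**3 - 15)/5.
Answer: 6*cos(5*z**3 - 15)/5.


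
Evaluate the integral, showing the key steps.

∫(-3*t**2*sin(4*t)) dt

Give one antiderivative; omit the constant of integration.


Step 1. Integrate ∫(-3*t**2*sin(4*t)) dt by parts with u = t**2, dv = (-3*sin(4*t)) dt, so v = 3*cos(4*t)/4: now 3*t**2*cos(4*t)/4 + ∫(-3*t*cos(4*t)/2) dt.
Step 2. Integrate ∫(-3*t*cos(4*t)/2) dt by parts with u = t, dv = (-3*cos(4*t)/2) dt, so v = -3*sin(4*t)/8: now 3*t**2*cos(4*t)/4 - 3*t*sin(4*t)/8 + ∫(3*sin(4*t)/8) dt.
Step 3. Evaluate the standard form: now 3*t**2*cos(4*t)/4 - 3*t*sin(4*t)/8 - 3*cos(4*t)/32.
Answer: 3*t**2*cos(4*t)/4 - 3*t*sin(4*t)/8 - 3*cos(4*t)/32.


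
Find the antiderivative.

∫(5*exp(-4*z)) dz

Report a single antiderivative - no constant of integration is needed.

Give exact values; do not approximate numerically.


Answer: -5*exp(-4*z)/4.


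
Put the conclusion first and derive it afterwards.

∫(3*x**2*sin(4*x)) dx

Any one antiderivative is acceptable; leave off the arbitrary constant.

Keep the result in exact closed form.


The answer is -3*x**2*cos(4*x)/4 + 3*x*sin(4*x)/8 + 3*cos(4*x)/32.
Step 1. Integrate ∫(3*x**2*sin(4*x)) dx by parts with u = x**2, dv = (3*sin(4*x)) dx, so v = -3*cos(4*x)/4: now -3*x**2*cos(4*x)/4 + ∫(3*x*cos(4*x)/2) dx.
Step 2. Integrate ∫(3*x*cos(4*x)/2) dx by parts with u = x, dv = (3*cos(4*x)/2) dx, so v = 3*sin(4*x)/8: now -3*x**2*cos(4*x)/4 + 3*x*sin(4*x)/8 + ∫(-3*sin(4*x)/8) dx.
Step 3. Evaluate the standard form: now -3*x**2*cos(4*x)/4 + 3*x*sin(4*x)/8 + 3*cos(4*x)/32.
Answer: -3*x**2*cos(4*x)/4 + 3*x*sin(4*x)/8 + 3*cos(4*x)/32.


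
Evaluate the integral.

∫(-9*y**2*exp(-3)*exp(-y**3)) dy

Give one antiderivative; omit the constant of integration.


Answer: 3*exp(-y**3 - 3).


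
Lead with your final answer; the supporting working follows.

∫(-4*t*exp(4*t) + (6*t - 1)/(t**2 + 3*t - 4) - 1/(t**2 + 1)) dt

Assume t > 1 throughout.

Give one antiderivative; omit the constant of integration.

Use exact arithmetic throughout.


The answer is -t*exp(4*t) + exp(4*t)/4 + log(t - 1) + 5*log(t + 4) - atan(t).
Step 1. Rewrite: now ∫(-4*t*exp(4*t)) dt + ∫((6*t - 1)/(t**2 + 3*t - 4)) dt + ∫(-1/(t**2 + 1)) dt.
Step 2. Evaluate the standard form: now -atan(t) + ∫(-4*t*exp(4*t)) dt + ∫((6*t - 1)/(t**2 + 3*t - 4)) dt.
Step 3. Decompose ∫((6*t - 1)/(t**2 + 3*t - 4)) dt by partial fractions, (6*t - 1)/(t**2 + 3*t - 4) = 5/(t + 4) + 1/(t - 1): now -atan(t) + ∫(-4*t*exp(4*t)) dt + ∫(1/(t - 1)) dt + ∫(5/(t + 4)) dt.
Step 4. Evaluate the standard form [assuming t > 1]: now log(t - 1) - atan(t) + ∫(-4*t*exp(4*t)) dt + ∫(5/(t + 4)) dt.
Step 5. Evaluate the standard form [assuming t > -4]: now log(t - 1) + 5*log(t + 4) - atan(t) + ∫(-4*t*exp(4*t)) dt.
Step 6. Integrate ∫(-4*t*exp(4*t)) dt by parts with u = t, dv = (-4*exp(4*t)) dt, so v = -exp(4*t): now -t*exp(4*t) + log(t - 1) + 5*log(t + 4) - atan(t) + ∫(exp(4*t)) dt.
Step 7. Evaluate the standard form: now -t*exp(4*t) + exp(4*t)/4 + log(t - 1) + 5*log(t + 4) - atan(t).
Answer: -t*exp(4*t) + exp(4*t)/4 + log(t - 1) + 5*log(t + 4) - atan(t).


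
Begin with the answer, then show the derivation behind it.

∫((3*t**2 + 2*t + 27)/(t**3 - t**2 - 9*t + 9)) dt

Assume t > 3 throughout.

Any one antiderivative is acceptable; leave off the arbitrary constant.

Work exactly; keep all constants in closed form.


The answer is 5*log(t - 3) - 4*log(t - 1) + 2*log(t + 3).
Step 1. Decompose ∫((3*t**2 + 2*t + 27)/(t**3 - t**2 - 9*t + 9)) dt by partial fractions, (3*t**2 + 2*t + 27)/(t**3 - t**2 - 9*t + 9) = 2/(t + 3) - 4/(t - 1) + 5/(t - 3): now ∫(5/(t - 3)) dt + ∫(-4/(t - 1)) dt + ∫(2/(t + 3)) dt.
Step 2. Evaluate the standard form [assuming t > 3]: now 5*log(t - 3) + ∫(-4/(t - 1)) dt + ∫(2/(t + 3)) dt.
Step 3. Evaluate the standard form [assuming t > -3]: now 5*log(t - 3) + 2*log(t + 3) + ∫(-4/(t - 1)) dt.
Step 4. Evaluate the standard form [assuming t > 1]: now 5*log(t - 3) - 4*log(t - 1) + 2*log(t + 3).
Answer: 5*log(t - 3) - 4*log(t - 1) + 2*log(t + 3).


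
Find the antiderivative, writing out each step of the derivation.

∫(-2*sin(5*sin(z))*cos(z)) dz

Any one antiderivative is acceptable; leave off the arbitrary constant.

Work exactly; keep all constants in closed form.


Step 1. Substitute u = sin(z), turning ∫(-2*sin(5*sin(z))*cos(z)) dz into ∫(-2*sin(5*u)) du: now ∫(-2*sin(5*u)) du.
Step 2. Evaluate the standard form: now 2*cos(5*u)/5.
Step 3. Substitute back u = sin(z): now 2*cos(5*sin(z))/5.
Answer: 2*cos(5*sin(z))/5.


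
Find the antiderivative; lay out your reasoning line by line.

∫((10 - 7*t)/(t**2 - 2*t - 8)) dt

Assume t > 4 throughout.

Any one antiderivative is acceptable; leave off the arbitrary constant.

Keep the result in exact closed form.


Step 1. Decompose ∫((10 - 7*t)/(t**2 - 2*t - 8)) dt by partial fractions, (10 - 7*t)/(t**2 - 2*t - 8) = -4/(t + 2) - 3/(t - 4): now ∫(-3/(t - 4)) dt + ∫(-4/(t + 2)) dt.
Step 2. Evaluate the standard form [assuming t > 4]: now -3*log(t - 4) + ∫(-4/(t + 2)) dt.
Step 3. Evaluate the standard form [assuming t > -2]: now -3*log(t - 4) - 4*log(t + 2).
Answer: -3*log(t - 4) - 4*log(t + 2).
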